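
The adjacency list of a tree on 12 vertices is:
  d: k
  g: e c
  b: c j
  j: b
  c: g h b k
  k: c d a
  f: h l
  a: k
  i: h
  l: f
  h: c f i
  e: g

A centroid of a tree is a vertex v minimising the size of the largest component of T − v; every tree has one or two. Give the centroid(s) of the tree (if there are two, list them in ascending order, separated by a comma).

If c is removed the pieces have sizes 4, 3, 2, 2, all ≤ ⌊12/2⌋ = 6.
No neighbour of c does as well, so c is the unique centroid.

c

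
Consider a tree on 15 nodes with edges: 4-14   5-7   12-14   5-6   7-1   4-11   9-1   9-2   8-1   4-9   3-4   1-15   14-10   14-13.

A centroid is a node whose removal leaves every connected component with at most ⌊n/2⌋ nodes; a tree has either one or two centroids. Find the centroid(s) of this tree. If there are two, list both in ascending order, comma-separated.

If 9 is removed the pieces have sizes 7, 6, 1, all ≤ ⌊15/2⌋ = 7.
Every other node leaves some component of size > 7, so the centroid is unique.

9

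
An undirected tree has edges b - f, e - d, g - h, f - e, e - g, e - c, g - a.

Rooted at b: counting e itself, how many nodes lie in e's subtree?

6

e's subtree: {e, d, g, c, h, a}, size 6.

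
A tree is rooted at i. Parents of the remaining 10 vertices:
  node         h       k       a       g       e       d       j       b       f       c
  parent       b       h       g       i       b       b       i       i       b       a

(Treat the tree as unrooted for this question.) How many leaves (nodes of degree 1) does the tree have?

Exactly 6 nodes have a single neighbour: c, d, e, f, j, k.

6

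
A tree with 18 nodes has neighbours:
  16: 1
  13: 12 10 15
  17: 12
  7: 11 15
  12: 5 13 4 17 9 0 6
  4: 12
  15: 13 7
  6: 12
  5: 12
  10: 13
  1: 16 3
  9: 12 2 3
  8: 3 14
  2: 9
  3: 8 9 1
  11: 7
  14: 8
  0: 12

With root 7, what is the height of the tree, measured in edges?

7

A deepest node is 14, reached by 7 → 15 → 13 → 12 → 9 → 3 → 8 → 14.
That path has 7 edges, so the height is 7.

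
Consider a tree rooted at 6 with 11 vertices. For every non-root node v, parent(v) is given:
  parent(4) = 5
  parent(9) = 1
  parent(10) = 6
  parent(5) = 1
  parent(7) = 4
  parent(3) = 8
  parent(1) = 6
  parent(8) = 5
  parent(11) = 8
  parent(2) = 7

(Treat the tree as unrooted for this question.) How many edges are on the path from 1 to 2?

Walking from 1: 1–5–4–7–2. Length 4.

4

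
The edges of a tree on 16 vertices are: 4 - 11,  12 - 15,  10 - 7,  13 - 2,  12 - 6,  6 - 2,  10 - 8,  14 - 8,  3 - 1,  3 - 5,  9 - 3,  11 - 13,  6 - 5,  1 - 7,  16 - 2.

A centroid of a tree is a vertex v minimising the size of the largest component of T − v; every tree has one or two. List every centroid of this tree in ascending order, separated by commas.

5, 6

If 5 is removed the pieces have sizes 8, 7, all ≤ ⌊16/2⌋ = 8.
6 is adjacent to 5 and is also a centroid (the largest component after removing it is likewise 8).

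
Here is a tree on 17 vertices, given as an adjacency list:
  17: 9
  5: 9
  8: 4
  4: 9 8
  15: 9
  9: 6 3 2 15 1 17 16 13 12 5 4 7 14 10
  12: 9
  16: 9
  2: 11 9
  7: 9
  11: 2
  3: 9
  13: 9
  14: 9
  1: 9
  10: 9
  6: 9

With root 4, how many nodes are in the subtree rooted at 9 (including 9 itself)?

15

Descendants of 9 (including itself): 9, 13, 2, 5, 3, 12, 16, 6, 10, 15, 7, 14, 1, 17, 11. That's 15.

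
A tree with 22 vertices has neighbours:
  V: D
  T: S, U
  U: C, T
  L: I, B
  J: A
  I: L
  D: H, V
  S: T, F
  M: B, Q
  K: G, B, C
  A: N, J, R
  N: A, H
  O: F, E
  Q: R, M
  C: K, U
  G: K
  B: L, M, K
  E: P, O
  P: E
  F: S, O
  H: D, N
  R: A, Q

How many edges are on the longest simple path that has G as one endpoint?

A farthest node from G is V.
The path G-K-B-M-Q-R-A-N-H-D-V has 10 edges.

10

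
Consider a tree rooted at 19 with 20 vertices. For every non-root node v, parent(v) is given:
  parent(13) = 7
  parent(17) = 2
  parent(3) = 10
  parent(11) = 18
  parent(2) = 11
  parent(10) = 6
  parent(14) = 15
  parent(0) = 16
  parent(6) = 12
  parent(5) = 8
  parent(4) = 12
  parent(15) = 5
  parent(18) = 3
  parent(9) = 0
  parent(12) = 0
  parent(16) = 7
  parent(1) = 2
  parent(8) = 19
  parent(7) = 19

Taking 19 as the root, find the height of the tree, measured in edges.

11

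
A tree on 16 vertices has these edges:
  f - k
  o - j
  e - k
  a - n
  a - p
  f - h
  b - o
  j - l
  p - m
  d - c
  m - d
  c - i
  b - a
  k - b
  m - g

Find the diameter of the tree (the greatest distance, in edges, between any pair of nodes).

A longest path is i - c - d - m - p - a - b - k - f - h, with 9 edges.

9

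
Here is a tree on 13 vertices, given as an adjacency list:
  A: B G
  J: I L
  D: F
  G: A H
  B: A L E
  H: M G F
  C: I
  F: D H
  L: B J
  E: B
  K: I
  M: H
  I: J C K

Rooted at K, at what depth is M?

Path from K to M: K → I → J → L → B → A → G → H → M, which has 8 edges.

8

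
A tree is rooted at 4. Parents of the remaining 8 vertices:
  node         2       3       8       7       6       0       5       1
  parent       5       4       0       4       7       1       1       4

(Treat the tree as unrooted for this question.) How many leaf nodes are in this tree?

4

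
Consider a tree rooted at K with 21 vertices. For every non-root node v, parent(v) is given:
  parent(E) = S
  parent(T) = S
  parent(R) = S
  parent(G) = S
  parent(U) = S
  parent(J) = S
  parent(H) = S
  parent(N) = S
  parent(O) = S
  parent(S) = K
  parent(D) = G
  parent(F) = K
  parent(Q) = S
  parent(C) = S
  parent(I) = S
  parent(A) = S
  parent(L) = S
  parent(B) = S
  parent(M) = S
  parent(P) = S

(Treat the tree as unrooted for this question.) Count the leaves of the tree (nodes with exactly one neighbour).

18

Exactly 18 nodes have a single neighbour: A, B, C, D, E, F, H, I, J, L, M, N, O, P, Q, R, T, U.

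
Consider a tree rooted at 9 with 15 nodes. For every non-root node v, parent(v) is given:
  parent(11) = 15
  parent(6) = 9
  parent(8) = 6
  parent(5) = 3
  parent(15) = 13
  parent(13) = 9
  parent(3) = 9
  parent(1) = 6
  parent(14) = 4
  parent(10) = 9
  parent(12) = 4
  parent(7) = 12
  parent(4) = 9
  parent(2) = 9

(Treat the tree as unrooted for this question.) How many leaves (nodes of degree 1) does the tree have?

Degree-1 nodes: 1, 2, 5, 7, 8, 10, 11, 14 — 8 of them.

8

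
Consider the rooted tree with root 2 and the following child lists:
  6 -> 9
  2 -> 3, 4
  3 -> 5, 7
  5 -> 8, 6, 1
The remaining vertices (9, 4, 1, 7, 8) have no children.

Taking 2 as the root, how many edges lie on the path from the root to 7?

2

Path from 2 to 7: 2 – 3 – 7, which has 2 edges.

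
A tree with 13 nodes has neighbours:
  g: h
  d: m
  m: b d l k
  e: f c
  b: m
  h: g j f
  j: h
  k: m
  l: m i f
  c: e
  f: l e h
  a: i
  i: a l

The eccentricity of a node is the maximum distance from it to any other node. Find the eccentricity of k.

Distances from k peak at 5, attained at g (j, c also at distance 5).
k – m – l – f – h – g

5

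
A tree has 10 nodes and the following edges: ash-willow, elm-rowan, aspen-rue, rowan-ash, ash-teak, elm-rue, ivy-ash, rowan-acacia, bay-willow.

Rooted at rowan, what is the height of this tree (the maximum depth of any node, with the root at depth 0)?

The longest root-to-leaf path is rowan-elm-rue-aspen (3 edges).

3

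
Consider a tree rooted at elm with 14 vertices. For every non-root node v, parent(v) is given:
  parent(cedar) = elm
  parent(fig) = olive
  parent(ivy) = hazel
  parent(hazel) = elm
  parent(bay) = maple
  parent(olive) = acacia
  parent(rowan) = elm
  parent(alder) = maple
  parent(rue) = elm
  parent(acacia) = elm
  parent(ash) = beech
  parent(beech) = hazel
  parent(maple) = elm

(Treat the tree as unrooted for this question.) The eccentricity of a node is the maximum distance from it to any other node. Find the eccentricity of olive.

A farthest node from olive is ash.
The path olive – acacia – elm – hazel – beech – ash has 5 edges.

5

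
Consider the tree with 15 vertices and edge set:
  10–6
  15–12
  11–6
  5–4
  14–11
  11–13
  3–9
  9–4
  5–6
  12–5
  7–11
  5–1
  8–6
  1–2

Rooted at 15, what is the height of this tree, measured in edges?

5

3 sits deepest: 15 → 12 → 5 → 4 → 9 → 3 — 5 edges from the root.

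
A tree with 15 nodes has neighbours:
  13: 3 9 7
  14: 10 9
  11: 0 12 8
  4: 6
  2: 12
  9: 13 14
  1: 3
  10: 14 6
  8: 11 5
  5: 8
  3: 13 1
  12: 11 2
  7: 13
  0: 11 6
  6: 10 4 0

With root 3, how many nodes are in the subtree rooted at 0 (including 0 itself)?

6

Descendants of 0 (including itself): 0, 11, 8, 12, 5, 2. That's 6.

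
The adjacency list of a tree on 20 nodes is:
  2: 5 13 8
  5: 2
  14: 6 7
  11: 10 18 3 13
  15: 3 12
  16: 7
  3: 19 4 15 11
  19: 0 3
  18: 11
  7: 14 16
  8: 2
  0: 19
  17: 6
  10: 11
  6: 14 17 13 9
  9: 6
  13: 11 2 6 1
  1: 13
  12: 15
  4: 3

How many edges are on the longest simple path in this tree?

A longest path is 16 – 7 – 14 – 6 – 13 – 11 – 3 – 19 – 0, with 8 edges.

8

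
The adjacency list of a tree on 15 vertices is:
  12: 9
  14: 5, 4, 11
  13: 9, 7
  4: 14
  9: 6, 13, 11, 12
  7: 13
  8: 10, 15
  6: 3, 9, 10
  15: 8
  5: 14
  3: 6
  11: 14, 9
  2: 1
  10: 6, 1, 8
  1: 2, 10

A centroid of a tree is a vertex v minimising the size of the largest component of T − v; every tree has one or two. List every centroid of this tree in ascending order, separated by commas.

If 9 is removed the pieces have sizes 7, 4, 2, 1, all ≤ ⌊15/2⌋ = 7.
No neighbour of 9 does as well, so 9 is the unique centroid.

9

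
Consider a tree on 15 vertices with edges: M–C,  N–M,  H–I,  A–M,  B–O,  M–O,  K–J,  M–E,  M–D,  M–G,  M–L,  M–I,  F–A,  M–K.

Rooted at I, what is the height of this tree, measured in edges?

3

The longest root-to-leaf path is I – M – A – F (3 edges).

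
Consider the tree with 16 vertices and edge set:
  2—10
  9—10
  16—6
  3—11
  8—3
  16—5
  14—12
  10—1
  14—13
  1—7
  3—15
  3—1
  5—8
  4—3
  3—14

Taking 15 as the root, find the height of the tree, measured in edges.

5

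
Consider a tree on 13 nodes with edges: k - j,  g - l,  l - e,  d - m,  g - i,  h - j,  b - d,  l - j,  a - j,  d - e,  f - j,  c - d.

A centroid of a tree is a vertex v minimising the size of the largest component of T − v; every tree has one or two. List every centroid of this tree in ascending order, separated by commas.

l

Delete l: the remaining components have sizes 5, 5, 2. Max 5 ≤ 6, so l is a centroid.
No neighbour of l does as well, so l is the unique centroid.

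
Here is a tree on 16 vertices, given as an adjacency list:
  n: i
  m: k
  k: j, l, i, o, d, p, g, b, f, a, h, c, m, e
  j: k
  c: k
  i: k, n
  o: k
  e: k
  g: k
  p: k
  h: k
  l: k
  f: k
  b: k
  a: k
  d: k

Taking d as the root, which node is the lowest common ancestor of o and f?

k

Ancestors of o (toward the root): o, k, d.
Ancestors of f: f, k, d.
The deepest node appearing in both lists is k.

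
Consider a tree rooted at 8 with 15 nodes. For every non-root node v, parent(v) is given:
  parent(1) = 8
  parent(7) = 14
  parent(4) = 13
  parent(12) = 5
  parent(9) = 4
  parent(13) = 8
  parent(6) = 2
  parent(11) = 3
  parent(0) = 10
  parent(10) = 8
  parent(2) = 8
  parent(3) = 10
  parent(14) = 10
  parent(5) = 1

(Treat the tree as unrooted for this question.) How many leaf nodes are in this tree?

Degree-1 nodes: 0, 6, 7, 9, 11, 12 — 6 of them.

6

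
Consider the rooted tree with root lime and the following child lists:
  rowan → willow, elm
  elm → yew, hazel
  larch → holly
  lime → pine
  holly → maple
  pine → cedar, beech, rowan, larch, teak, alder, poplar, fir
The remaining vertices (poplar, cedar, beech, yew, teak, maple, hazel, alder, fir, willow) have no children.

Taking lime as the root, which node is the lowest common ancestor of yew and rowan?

rowan

Ancestors of yew (toward the root): yew, elm, rowan, pine, lime.
Ancestors of rowan: rowan, pine, lime.
The deepest node appearing in both lists is rowan.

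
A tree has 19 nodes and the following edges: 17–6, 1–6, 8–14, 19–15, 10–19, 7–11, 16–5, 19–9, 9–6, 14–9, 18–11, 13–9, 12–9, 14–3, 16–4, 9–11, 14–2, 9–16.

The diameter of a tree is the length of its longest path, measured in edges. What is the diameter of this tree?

A longest path is 2–14–9–11–7, with 4 edges.

4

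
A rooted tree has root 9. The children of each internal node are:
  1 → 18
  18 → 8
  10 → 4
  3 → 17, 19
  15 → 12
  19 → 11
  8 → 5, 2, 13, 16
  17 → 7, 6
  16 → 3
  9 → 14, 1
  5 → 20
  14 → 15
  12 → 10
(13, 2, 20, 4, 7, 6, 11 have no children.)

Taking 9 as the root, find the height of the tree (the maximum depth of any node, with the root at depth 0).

7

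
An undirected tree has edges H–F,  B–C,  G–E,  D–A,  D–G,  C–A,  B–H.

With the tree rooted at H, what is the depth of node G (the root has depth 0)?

5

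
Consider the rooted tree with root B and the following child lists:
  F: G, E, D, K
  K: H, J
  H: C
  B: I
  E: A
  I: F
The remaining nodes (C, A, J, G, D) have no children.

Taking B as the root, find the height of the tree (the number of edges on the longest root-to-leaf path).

5

A deepest node is C, reached by B-I-F-K-H-C.
That path has 5 edges, so the height is 5.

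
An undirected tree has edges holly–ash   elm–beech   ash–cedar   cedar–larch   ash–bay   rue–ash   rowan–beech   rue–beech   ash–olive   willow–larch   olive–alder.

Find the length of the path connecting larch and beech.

Walking from larch: larch - cedar - ash - rue - beech. Length 4.

4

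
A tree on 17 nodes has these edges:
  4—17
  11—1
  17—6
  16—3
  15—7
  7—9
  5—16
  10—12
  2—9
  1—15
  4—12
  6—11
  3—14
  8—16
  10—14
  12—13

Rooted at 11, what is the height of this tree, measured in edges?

9

5 sits deepest: 11 – 6 – 17 – 4 – 12 – 10 – 14 – 3 – 16 – 5 — 9 edges from the root.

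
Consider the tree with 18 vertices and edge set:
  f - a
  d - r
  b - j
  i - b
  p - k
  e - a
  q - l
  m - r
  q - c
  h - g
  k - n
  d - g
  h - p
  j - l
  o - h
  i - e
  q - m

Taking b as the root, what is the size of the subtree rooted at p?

Descendants of p (including itself): p, k, n. That's 3.

3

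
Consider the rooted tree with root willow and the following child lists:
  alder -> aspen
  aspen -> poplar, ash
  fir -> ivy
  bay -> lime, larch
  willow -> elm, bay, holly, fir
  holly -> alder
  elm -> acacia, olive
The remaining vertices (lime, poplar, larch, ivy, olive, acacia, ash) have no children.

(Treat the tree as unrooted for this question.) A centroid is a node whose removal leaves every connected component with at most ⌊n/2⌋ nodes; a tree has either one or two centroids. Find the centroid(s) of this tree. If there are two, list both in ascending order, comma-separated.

willow

If willow is removed the pieces have sizes 5, 3, 3, 2, all ≤ ⌊14/2⌋ = 7.
Every other node leaves some component of size > 7, so the centroid is unique.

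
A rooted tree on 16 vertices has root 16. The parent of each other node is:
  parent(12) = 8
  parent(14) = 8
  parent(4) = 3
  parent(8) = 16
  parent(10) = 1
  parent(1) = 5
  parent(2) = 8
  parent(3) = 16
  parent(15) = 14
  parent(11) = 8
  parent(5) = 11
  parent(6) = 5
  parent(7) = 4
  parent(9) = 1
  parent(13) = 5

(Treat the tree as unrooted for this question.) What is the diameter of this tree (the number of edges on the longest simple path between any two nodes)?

8

Starting from 7, a farthest node is 9 at distance 8.
One longest path: 7 – 4 – 3 – 16 – 8 – 11 – 5 – 1 – 9.
So the diameter is 8.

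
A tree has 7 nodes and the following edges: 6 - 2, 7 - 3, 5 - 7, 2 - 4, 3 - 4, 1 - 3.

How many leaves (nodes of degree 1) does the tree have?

3

Degree-1 nodes: 1, 5, 6 — 3 of them.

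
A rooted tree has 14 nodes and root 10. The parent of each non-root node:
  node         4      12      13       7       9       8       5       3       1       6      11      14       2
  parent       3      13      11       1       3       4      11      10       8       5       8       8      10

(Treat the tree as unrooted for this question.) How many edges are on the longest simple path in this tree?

A longest path is 2 – 10 – 3 – 4 – 8 – 11 – 5 – 6, with 7 edges.

7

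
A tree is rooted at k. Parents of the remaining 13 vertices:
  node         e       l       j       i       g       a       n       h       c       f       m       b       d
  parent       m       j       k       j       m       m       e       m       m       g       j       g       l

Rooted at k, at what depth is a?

Climbing from a to the root: a → m → j → k. That's 3 steps.

3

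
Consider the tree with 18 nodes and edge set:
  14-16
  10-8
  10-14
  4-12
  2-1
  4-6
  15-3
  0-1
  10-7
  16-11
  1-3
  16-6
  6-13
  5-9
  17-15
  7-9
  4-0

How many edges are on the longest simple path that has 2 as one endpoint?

10

The node farthest from 2 is 5, via 2-1-0-4-6-16-14-10-7-9-5 — 10 edges.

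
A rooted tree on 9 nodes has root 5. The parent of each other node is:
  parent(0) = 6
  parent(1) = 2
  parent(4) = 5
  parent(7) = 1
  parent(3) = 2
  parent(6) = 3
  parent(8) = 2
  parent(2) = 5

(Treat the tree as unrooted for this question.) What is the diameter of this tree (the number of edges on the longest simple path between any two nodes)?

5

BFS from 0 reaches 4 last, at distance 5; BFS from 4 confirms no node is farther.
Path: 0–6–3–2–5–4.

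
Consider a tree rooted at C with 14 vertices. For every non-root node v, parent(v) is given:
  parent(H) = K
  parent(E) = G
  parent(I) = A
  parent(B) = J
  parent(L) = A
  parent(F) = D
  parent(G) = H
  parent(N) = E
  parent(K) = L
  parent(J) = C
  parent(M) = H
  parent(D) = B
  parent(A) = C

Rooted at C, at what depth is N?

7

Climbing from N to the root: N–E–G–H–K–L–A–C. That's 7 steps.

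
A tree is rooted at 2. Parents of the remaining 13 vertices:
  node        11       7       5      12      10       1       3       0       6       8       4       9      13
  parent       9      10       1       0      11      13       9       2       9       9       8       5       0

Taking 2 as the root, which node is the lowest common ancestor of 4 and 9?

Ancestors of 4 (toward the root): 4, 8, 9, 5, 1, 13, 0, 2.
Ancestors of 9: 9, 5, 1, 13, 0, 2.
The deepest node appearing in both lists is 9.

9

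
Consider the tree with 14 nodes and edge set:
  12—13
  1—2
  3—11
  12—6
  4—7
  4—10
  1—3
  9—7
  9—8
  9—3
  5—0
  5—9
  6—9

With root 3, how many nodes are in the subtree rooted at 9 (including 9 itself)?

10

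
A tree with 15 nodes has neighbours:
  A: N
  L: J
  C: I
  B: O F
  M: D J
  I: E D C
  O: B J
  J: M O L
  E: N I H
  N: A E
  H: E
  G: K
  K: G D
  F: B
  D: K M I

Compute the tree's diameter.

9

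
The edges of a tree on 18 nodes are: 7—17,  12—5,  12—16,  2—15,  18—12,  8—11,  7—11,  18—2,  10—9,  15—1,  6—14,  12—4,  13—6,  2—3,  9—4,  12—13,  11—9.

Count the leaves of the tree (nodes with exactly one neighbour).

8

Degree-1 nodes: 1, 3, 5, 8, 10, 14, 16, 17 — 8 of them.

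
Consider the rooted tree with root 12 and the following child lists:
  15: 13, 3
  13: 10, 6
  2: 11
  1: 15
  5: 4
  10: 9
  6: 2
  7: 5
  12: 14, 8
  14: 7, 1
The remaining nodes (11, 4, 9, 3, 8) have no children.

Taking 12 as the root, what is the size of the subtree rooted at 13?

6

Descendants of 13 (including itself): 13, 10, 6, 9, 2, 11. That's 6.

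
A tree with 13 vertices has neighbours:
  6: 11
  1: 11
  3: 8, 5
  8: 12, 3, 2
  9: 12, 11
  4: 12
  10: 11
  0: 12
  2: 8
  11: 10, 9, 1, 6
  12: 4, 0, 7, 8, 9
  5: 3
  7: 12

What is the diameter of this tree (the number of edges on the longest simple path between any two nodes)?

6

Starting from 5, a farthest node is 10 at distance 6.
One longest path: 5 - 3 - 8 - 12 - 9 - 11 - 10.
So the diameter is 6.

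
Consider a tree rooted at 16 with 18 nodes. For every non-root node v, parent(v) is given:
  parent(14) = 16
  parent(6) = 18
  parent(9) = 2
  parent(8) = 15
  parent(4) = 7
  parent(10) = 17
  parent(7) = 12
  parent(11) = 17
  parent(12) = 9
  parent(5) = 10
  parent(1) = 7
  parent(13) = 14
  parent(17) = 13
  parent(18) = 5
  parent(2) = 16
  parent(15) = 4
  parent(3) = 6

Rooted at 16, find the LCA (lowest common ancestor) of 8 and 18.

16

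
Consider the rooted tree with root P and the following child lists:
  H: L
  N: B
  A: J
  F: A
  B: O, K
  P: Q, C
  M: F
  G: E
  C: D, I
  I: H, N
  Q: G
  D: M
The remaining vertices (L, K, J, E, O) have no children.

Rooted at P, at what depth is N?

3

P – C – I – N — 3 edges.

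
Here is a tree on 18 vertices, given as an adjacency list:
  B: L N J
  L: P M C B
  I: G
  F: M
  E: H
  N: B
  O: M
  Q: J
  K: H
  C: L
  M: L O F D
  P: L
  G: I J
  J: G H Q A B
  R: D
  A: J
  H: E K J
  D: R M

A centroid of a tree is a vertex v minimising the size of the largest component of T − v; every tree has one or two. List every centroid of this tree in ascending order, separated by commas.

B

Removing B splits the tree into components of sizes 8, 8, 1; the largest is 8 ≤ ⌊18/2⌋ = 9.
Every other node leaves some component of size > 9, so the centroid is unique.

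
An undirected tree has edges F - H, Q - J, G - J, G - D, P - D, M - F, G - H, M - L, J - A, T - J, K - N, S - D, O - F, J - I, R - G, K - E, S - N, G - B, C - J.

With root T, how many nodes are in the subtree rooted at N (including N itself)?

Descendants of N (including itself): N, K, E. That's 3.

3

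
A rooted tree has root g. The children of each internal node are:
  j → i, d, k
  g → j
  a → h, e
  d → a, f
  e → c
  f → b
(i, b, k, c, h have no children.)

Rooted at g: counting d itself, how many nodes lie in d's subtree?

d's subtree: {d, a, f, h, e, b, c}, size 7.

7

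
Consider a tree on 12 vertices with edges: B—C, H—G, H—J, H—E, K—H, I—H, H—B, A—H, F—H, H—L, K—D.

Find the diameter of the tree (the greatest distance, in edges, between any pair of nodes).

4

A longest path is D - K - H - B - C, with 4 edges.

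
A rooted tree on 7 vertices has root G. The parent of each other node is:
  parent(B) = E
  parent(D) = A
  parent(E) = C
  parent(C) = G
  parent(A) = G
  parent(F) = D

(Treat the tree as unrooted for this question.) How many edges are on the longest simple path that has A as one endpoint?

4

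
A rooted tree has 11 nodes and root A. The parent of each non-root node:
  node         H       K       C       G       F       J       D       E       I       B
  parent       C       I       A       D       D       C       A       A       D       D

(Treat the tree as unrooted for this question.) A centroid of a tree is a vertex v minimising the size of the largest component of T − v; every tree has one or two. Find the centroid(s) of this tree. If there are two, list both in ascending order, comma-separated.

Delete D: the remaining components have sizes 5, 2, 1, 1, 1. Max 5 ≤ 5, so D is a centroid.
No neighbour of D does as well, so D is the unique centroid.

D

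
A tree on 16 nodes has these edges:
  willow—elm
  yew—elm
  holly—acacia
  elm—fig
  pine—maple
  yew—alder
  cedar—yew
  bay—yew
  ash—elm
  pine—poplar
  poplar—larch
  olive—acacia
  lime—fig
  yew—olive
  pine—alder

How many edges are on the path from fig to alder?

The path is fig–elm–yew–alder, which has 3 edges.

3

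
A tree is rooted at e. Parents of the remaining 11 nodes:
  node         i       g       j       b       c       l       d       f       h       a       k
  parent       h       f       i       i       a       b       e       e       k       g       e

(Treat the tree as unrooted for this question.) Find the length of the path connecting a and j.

7

Walking from a: a–g–f–e–k–h–i–j. Length 7.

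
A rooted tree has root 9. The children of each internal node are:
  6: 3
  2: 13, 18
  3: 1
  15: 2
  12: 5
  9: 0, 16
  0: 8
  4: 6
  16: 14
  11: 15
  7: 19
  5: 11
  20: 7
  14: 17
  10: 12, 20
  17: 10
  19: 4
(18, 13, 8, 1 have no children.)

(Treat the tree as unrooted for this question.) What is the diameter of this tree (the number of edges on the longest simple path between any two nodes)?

BFS from 1 reaches 8 last, at distance 13; BFS from 8 confirms no node is farther.
Path: 1 - 3 - 6 - 4 - 19 - 7 - 20 - 10 - 17 - 14 - 16 - 9 - 0 - 8.

13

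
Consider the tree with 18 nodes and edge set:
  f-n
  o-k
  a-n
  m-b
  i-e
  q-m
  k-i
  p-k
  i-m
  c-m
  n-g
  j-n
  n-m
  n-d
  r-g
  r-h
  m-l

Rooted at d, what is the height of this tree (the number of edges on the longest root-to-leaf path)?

5

A deepest node is o, reached by d – n – m – i – k – o.
That path has 5 edges, so the height is 5.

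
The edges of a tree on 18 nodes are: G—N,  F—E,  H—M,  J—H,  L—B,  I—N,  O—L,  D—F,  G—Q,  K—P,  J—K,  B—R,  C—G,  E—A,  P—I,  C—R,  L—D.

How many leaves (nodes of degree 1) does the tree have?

Degree-1 nodes: A, M, O, Q — 4 of them.

4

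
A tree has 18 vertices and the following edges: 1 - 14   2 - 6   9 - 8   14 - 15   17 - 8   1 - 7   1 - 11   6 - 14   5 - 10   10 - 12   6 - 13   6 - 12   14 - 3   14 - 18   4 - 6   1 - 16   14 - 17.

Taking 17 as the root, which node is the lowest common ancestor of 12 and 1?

14

12's ancestor chain is 12, 6, 14, 17 and 1's is 1, 14, 17; they first meet at 14.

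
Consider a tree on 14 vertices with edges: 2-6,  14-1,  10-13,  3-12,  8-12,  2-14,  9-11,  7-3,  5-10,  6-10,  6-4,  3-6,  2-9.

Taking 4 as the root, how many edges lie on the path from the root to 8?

Climbing from 8 to the root: 8 → 12 → 3 → 6 → 4. That's 4 steps.

4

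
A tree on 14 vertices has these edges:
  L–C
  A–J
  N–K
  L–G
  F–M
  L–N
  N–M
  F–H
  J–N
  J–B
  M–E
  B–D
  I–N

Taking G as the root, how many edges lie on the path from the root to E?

4

Path from G to E: G – L – N – M – E, which has 4 edges.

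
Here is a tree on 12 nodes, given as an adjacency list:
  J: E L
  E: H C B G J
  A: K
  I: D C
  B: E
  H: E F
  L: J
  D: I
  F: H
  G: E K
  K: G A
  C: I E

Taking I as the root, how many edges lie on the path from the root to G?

Climbing from G to the root: G → E → C → I. That's 3 steps.

3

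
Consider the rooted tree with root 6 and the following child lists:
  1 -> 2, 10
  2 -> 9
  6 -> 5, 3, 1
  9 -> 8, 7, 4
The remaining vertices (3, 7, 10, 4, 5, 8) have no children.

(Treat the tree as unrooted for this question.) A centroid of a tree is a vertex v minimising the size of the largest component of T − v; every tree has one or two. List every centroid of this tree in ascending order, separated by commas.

Removing 2 splits the tree into components of sizes 5, 4; the largest is 5 ≤ ⌊10/2⌋ = 5.
Its neighbour 1 also leaves a largest component of size 5, so both are centroids.

1, 2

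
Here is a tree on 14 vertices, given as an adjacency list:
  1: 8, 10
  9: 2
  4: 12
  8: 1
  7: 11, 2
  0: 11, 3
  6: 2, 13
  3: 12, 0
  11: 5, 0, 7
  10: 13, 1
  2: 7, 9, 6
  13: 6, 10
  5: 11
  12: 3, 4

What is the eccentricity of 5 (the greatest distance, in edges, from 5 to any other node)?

Distances from 5 peak at 8, attained at 8.
5 – 11 – 7 – 2 – 6 – 13 – 10 – 1 – 8

8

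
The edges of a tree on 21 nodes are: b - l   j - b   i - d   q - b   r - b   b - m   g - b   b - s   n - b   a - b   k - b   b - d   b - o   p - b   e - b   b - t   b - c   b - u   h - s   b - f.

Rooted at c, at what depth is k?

2

Path from c to k: c – b – k, which has 2 edges.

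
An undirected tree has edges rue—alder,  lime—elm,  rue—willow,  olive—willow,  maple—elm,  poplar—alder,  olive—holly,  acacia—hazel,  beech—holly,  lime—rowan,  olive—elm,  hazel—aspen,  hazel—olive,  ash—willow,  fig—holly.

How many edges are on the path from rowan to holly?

4

Walking from rowan: rowan - lime - elm - olive - holly. Length 4.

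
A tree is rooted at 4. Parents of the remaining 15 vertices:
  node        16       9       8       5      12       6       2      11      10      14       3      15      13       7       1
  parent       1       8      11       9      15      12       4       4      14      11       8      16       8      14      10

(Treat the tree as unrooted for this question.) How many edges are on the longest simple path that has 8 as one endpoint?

A farthest node from 8 is 6.
The path 8 – 11 – 14 – 10 – 1 – 16 – 15 – 12 – 6 has 8 edges.

8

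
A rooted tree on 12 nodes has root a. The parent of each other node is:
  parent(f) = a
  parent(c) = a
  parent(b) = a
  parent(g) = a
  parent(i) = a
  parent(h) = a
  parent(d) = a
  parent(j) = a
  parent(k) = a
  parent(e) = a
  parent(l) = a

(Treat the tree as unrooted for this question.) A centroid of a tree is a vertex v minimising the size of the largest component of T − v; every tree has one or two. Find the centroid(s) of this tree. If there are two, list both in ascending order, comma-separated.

a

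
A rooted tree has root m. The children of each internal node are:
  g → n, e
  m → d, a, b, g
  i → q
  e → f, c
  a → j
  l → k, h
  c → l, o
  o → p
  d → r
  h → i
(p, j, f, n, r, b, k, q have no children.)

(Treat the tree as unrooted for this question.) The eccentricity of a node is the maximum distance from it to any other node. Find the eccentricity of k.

7

A farthest node from k is r (j also at distance 7).
The path k – l – c – e – g – m – d – r has 7 edges.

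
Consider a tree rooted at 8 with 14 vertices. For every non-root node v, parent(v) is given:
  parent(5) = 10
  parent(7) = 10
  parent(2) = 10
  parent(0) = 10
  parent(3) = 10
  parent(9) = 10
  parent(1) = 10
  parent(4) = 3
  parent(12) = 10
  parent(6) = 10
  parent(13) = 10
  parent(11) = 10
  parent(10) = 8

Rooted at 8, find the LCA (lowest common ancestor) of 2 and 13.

10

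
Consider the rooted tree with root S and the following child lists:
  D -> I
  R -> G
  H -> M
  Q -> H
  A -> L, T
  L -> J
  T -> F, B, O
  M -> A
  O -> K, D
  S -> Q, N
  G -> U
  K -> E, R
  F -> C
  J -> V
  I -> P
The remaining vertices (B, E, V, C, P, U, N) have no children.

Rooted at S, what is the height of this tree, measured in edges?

The longest root-to-leaf path is S-Q-H-M-A-T-O-K-R-G-U (10 edges).

10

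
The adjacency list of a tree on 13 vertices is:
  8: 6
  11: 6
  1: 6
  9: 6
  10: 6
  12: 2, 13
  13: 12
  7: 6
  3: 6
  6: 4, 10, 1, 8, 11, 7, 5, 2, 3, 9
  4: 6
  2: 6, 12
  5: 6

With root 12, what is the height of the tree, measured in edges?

3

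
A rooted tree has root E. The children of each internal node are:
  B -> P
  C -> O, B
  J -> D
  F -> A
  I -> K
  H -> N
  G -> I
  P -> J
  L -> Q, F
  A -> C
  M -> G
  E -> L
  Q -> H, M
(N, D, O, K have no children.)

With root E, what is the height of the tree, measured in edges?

8

D sits deepest: E – L – F – A – C – B – P – J – D — 8 edges from the root.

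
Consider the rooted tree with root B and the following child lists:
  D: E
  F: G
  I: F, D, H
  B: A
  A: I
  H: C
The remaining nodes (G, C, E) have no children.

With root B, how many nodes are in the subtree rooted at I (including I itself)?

7

The subtree rooted at I contains: I, F, D, H, G, E, C — 7 nodes.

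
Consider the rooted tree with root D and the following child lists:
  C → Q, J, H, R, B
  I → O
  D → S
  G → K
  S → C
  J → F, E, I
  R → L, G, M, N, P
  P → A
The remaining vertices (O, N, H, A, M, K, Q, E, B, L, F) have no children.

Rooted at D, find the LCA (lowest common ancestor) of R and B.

C

Ancestors of R (toward the root): R, C, S, D.
Ancestors of B: B, C, S, D.
The deepest node appearing in both lists is C.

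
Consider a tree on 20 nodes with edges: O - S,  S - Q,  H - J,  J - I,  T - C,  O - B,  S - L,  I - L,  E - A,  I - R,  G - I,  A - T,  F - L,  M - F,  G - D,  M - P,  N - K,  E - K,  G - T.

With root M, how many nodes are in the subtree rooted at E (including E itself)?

E's subtree: {E, K, N}, size 3.

3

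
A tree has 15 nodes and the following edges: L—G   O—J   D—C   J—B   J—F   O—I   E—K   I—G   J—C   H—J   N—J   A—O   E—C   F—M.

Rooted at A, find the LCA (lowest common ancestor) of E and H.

Path E→root: E C J O A; path H→root: H J O A.
First common node: J.

J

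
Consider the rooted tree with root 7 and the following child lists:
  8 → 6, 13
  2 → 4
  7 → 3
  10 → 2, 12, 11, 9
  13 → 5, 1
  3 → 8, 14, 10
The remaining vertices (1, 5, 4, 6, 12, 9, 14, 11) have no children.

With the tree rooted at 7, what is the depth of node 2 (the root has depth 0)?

Climbing from 2 to the root: 2–10–3–7. That's 3 steps.

3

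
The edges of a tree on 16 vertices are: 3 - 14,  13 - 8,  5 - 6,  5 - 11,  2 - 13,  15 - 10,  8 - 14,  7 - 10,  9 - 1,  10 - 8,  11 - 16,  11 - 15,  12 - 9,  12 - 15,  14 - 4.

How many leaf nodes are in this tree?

Degree-1 nodes: 1, 2, 3, 4, 6, 7, 16 — 7 of them.

7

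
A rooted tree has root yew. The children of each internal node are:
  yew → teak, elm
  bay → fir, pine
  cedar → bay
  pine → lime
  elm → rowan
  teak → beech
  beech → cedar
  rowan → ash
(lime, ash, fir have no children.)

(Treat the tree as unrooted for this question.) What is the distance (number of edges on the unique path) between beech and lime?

beech – cedar – bay – pine – lime: 4 edges.

4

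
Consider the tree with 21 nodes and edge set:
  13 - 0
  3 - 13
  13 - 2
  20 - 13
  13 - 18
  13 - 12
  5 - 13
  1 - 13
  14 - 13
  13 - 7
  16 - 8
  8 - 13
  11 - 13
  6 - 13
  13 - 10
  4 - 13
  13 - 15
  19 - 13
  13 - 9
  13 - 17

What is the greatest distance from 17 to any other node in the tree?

A farthest node from 17 is 16.
The path 17 – 13 – 8 – 16 has 3 edges.

3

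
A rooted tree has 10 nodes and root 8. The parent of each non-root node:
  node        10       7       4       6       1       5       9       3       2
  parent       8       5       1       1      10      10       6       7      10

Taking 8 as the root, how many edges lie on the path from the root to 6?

3

Climbing from 6 to the root: 6–1–10–8. That's 3 steps.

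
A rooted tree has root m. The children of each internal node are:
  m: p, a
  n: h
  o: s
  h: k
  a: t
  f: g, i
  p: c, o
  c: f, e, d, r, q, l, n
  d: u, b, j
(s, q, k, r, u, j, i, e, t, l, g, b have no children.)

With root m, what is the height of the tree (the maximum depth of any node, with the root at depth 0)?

5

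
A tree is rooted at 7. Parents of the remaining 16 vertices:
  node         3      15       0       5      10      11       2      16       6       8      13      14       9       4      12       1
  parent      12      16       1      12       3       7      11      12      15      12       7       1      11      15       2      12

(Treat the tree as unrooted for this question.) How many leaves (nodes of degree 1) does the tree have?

The leaves are 0, 4, 5, 6, 8, 9, 10, 13, 14.
That is 9 leaves.

9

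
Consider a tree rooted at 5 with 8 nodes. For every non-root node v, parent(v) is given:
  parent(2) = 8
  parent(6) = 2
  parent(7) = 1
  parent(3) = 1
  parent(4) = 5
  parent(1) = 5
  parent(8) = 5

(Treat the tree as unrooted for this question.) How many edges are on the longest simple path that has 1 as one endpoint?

4

Distances from 1 peak at 4, attained at 6.
1-5-8-2-6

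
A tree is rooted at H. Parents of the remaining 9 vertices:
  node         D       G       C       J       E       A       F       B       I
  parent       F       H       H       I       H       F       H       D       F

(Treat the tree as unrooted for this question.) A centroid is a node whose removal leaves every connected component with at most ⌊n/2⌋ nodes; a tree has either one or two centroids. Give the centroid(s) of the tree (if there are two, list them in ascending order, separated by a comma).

Delete F: the remaining components have sizes 4, 2, 2, 1. Max 4 ≤ 5, so F is a centroid.
Every other node leaves some component of size > 5, so the centroid is unique.

F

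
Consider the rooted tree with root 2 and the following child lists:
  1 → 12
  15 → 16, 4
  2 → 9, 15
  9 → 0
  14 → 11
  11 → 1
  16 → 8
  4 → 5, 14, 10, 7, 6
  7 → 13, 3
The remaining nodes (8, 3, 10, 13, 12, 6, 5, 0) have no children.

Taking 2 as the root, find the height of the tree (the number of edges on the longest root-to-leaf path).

The longest root-to-leaf path is 2 – 15 – 4 – 14 – 11 – 1 – 12 (6 edges).

6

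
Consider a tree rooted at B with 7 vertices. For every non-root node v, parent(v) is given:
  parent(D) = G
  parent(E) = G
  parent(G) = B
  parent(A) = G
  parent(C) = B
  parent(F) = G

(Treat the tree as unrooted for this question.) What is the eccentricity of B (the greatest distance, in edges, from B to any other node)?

2

The node farthest from B is D (E, F, A also at distance 2), via B – G – D — 2 edges.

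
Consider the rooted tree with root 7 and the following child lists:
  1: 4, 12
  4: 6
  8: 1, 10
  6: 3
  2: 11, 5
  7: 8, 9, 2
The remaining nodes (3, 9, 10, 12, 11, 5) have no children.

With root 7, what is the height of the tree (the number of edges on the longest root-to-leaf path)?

5

3 sits deepest: 7 → 8 → 1 → 4 → 6 → 3 — 5 edges from the root.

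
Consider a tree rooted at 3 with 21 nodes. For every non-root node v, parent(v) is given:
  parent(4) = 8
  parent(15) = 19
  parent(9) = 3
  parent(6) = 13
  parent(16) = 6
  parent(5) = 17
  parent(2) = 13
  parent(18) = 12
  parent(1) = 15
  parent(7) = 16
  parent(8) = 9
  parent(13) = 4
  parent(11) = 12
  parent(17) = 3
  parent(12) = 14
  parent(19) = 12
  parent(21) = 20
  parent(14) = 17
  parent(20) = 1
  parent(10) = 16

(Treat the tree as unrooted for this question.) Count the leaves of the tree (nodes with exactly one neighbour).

The leaves are 2, 5, 7, 10, 11, 18, 21.
That is 7 leaves.

7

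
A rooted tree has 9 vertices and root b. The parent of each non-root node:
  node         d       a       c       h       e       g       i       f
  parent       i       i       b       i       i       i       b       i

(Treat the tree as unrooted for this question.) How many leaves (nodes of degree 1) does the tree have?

7

Exactly 7 nodes have a single neighbour: a, c, d, e, f, g, h.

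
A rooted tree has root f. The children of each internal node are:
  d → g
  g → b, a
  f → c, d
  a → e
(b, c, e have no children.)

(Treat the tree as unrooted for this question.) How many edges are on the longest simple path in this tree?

BFS from e reaches c last, at distance 5; BFS from c confirms no node is farther.
Path: e-a-g-d-f-c.

5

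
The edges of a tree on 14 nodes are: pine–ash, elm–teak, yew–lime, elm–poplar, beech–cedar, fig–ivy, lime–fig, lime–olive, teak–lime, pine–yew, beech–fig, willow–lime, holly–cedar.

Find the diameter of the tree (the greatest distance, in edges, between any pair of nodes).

Starting from holly, a farthest node is poplar at distance 7.
One longest path: holly–cedar–beech–fig–lime–teak–elm–poplar.
So the diameter is 7.

7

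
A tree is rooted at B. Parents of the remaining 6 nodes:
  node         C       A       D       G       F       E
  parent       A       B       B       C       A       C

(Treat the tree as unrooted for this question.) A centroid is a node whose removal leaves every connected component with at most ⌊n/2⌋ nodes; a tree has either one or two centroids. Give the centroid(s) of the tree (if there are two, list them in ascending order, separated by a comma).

Removing A splits the tree into components of sizes 3, 2, 1; the largest is 3 ≤ ⌊7/2⌋ = 3.
No neighbour of A does as well, so A is the unique centroid.

A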